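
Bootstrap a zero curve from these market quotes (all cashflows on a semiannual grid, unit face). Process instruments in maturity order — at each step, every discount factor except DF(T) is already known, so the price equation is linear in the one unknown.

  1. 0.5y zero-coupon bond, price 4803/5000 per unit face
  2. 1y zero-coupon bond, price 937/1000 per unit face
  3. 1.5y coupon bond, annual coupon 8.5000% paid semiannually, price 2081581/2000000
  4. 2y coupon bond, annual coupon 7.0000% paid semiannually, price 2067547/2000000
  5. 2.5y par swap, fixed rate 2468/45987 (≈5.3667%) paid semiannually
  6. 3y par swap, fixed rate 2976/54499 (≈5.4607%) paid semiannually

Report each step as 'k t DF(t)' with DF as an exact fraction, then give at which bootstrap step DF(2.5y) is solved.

step 1 [0.5y] zero: DF = P = 4803/5000 ≈ 0.960600
step 2 [1y] zero: DF = P = 937/1000 ≈ 0.937000
step 3 [1.5y] bond c/2=17/400: DF=(2081581/2000000 − 17/400·(0.960600+0.937000))/(1+17/400) = 921/1000 ≈ 0.921000
step 4 [2y] bond c/2=7/200: DF=(2067547/2000000 − 7/200·(0.960600+0.937000+0.921000))/(1+7/200) = 1807/2000 ≈ 0.903500
step 5 [2.5y] swap r/2=1234/45987: DF=(1 − 1234/45987·(0.960600+0.937000+0.921000+0.903500))/(1+1234/45987) = 4383/5000 ≈ 0.876600
step 6 [3y] swap r/2=1488/54499: DF=(1 − 1488/54499·(0.960600+0.937000+0.921000+0.903500+0.876600))/(1+1488/54499) = 532/625 ≈ 0.851200

1 1/2 4803/5000
2 1 937/1000
3 3/2 921/1000
4 2 1807/2000
5 5/2 4383/5000
6 3 532/625
DF(2.5y) is solved at step 5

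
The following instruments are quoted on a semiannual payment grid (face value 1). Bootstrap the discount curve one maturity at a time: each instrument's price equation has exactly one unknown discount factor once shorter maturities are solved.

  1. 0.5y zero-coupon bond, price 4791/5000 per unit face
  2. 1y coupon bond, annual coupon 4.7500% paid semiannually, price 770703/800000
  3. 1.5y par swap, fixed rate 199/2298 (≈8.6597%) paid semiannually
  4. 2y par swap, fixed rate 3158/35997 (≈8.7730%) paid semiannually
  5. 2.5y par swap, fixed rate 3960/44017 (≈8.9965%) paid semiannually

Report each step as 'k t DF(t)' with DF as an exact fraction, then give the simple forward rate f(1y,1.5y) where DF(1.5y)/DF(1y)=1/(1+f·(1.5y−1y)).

step 1 [0.5y] zero: DF = P = 4791/5000 ≈ 0.958200
step 2 [1y] bond c/2=19/800: DF=(770703/800000 − 19/800·(0.958200))/(1+19/800) = 2297/2500 ≈ 0.918800
step 3 [1.5y] swap r/2=199/4596: DF=(1 − 199/4596·(0.958200+0.918800))/(1+199/4596) = 4403/5000 ≈ 0.880600
step 4 [2y] swap r/2=1579/35997: DF=(1 − 1579/35997·(0.958200+0.918800+0.880600))/(1+1579/35997) = 8421/10000 ≈ 0.842100
step 5 [2.5y] swap r/2=1980/44017: DF=(1 − 1980/44017·(0.958200+0.918800+0.880600+0.842100))/(1+1980/44017) = 401/500 ≈ 0.802000

1 1/2 4791/5000
2 1 2297/2500
3 3/2 4403/5000
4 2 8421/10000
5 5/2 401/500
f(1y,1.5y) = ((2297/2500)/(4403/5000) − 1)/(1/2) = 382/4403 ≈ 8.6759%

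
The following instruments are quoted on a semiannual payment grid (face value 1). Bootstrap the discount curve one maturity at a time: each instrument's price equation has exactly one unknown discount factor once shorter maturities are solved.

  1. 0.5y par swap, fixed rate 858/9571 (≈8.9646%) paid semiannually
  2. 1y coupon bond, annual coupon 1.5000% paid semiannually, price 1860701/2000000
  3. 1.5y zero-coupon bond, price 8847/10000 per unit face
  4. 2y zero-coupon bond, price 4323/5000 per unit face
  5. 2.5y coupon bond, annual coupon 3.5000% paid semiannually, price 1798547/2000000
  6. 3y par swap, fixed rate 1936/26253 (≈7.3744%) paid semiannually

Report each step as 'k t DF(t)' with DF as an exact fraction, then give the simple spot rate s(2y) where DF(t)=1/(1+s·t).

step 1 [0.5y] swap r/2=429/9571: DF=(1 − 429/9571·(0))/(1+429/9571) = 9571/10000 ≈ 0.957100
step 2 [1y] bond c/2=3/400: DF=(1860701/2000000 − 3/400·(0.957100))/(1+3/400) = 9163/10000 ≈ 0.916300
step 3 [1.5y] zero: DF = P = 8847/10000 ≈ 0.884700
step 4 [2y] zero: DF = P = 4323/5000 ≈ 0.864600
step 5 [2.5y] bond c/2=7/400: DF=(1798547/2000000 − 7/400·(0.957100+0.916300+0.884700+0.864600))/(1+7/400) = 1643/2000 ≈ 0.821500
step 6 [3y] swap r/2=968/26253: DF=(1 − 968/26253·(0.957100+0.916300+0.884700+0.864600+0.821500))/(1+968/26253) = 504/625 ≈ 0.806400

1 1/2 9571/10000
2 1 9163/10000
3 3/2 8847/10000
4 2 4323/5000
5 5/2 1643/2000
6 3 504/625
s(2y) = (1/(4323/5000) − 1)/(2) = 677/8646 ≈ 7.8302%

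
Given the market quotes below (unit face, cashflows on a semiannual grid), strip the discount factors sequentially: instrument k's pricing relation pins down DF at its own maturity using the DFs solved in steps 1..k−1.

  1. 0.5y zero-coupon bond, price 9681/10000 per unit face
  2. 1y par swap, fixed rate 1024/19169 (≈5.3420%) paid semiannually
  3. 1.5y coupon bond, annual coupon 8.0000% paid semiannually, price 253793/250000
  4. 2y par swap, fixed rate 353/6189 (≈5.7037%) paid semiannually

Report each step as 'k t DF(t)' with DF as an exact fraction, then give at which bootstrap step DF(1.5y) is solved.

1 1/2 9681/10000
2 1 593/625
3 3/2 564/625
4 2 8941/10000
DF(1.5y) is solved at step 3

step 1 [0.5y] zero: DF = P = 9681/10000 ≈ 0.968100
step 2 [1y] swap r/2=512/19169: DF=(1 − 512/19169·(0.968100))/(1+512/19169) = 593/625 ≈ 0.948800
step 3 [1.5y] bond c/2=1/25: DF=(253793/250000 − 1/25·(0.968100+0.948800))/(1+1/25) = 564/625 ≈ 0.902400
step 4 [2y] swap r/2=353/12378: DF=(1 − 353/12378·(0.968100+0.948800+0.902400))/(1+353/12378) = 8941/10000 ≈ 0.894100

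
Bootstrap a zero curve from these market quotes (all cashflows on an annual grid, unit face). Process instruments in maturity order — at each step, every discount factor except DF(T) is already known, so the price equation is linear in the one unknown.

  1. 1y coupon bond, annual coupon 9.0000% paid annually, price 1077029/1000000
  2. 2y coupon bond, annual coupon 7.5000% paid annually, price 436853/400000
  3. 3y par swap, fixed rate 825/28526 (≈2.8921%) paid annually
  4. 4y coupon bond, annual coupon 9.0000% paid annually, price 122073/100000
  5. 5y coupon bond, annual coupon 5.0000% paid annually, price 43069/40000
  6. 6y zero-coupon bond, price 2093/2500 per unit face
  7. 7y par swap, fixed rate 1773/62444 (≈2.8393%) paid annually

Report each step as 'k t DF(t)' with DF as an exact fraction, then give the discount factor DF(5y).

step 1 [1y] bond c/1=9/100: DF=(1077029/1000000 − 9/100·(0))/(1+9/100) = 9881/10000 ≈ 0.988100
step 2 [2y] bond c/1=3/40: DF=(436853/400000 − 3/40·(0.988100))/(1+3/40) = 947/1000 ≈ 0.947000
step 3 [3y] swap r/1=825/28526: DF=(1 − 825/28526·(0.988100+0.947000))/(1+825/28526) = 367/400 ≈ 0.917500
step 4 [4y] bond c/1=9/100: DF=(122073/100000 − 9/100·(0.988100+0.947000+0.917500))/(1+9/100) = 2211/2500 ≈ 0.884400
step 5 [5y] bond c/1=1/20: DF=(43069/40000 − 1/20·(0.988100+0.947000+0.917500+0.884400))/(1+1/20) = 339/400 ≈ 0.847500
step 6 [6y] zero: DF = P = 2093/2500 ≈ 0.837200
step 7 [7y] swap r/1=1773/62444: DF=(1 − 1773/62444·(0.988100+0.947000+0.917500+0.884400+0.847500+0.837200))/(1+1773/62444) = 8227/10000 ≈ 0.822700

1 1 9881/10000
2 2 947/1000
3 3 367/400
4 4 2211/2500
5 5 339/400
6 6 2093/2500
7 7 8227/10000
DF(5y) = 339/400 ≈ 0.847500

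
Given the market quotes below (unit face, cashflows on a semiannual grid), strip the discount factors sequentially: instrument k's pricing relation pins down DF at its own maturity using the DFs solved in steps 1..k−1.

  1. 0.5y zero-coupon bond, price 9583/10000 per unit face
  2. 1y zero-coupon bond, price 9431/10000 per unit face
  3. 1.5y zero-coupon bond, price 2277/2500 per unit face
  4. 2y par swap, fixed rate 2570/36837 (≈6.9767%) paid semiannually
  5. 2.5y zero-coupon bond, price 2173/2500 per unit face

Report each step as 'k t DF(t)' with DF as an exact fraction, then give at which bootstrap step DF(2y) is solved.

1 1/2 9583/10000
2 1 9431/10000
3 3/2 2277/2500
4 2 1743/2000
5 5/2 2173/2500
DF(2y) is solved at step 4

step 1 [0.5y] zero: DF = P = 9583/10000 ≈ 0.958300
step 2 [1y] zero: DF = P = 9431/10000 ≈ 0.943100
step 3 [1.5y] zero: DF = P = 2277/2500 ≈ 0.910800
step 4 [2y] swap r/2=1285/36837: DF=(1 − 1285/36837·(0.958300+0.943100+0.910800))/(1+1285/36837) = 1743/2000 ≈ 0.871500
step 5 [2.5y] zero: DF = P = 2173/2500 ≈ 0.869200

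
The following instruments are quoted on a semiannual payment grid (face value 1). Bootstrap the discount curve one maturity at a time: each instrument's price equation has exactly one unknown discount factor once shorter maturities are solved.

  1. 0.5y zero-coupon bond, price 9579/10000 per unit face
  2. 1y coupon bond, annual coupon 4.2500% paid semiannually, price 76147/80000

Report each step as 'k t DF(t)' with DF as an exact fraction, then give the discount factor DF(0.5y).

step 1 [0.5y] zero: DF = P = 9579/10000 ≈ 0.957900
step 2 [1y] bond c/2=17/800: DF=(76147/80000 − 17/800·(0.957900))/(1+17/800) = 9121/10000 ≈ 0.912100

1 1/2 9579/10000
2 1 9121/10000
DF(0.5y) = 9579/10000 ≈ 0.957900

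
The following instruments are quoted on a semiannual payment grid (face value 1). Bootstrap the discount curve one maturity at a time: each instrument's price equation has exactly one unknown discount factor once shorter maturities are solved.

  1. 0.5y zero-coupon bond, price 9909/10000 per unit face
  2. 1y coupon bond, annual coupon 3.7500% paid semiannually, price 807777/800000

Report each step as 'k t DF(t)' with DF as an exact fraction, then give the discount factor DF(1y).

step 1 [0.5y] zero: DF = P = 9909/10000 ≈ 0.990900
step 2 [1y] bond c/2=3/160: DF=(807777/800000 − 3/160·(0.990900))/(1+3/160) = 9729/10000 ≈ 0.972900

1 1/2 9909/10000
2 1 9729/10000
DF(1y) = 9729/10000 ≈ 0.972900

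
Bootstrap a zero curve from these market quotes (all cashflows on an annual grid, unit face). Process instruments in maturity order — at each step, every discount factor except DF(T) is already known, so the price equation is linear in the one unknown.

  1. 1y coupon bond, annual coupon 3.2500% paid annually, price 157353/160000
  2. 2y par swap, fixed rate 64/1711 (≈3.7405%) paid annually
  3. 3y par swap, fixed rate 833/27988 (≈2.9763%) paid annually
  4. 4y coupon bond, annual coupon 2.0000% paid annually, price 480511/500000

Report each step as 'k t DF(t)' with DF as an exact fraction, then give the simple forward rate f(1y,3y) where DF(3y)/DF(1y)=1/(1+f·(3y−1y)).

1 1 381/400
2 2 581/625
3 3 9167/10000
4 4 8873/10000
f(1y,3y) = ((381/400)/(9167/10000) − 1)/(2) = 179/9167 ≈ 1.9527%

step 1 [1y] bond c/1=13/400: DF=(157353/160000 − 13/400·(0))/(1+13/400) = 381/400 ≈ 0.952500
step 2 [2y] swap r/1=64/1711: DF=(1 − 64/1711·(0.952500))/(1+64/1711) = 581/625 ≈ 0.929600
step 3 [3y] swap r/1=833/27988: DF=(1 − 833/27988·(0.952500+0.929600))/(1+833/27988) = 9167/10000 ≈ 0.916700
step 4 [4y] bond c/1=1/50: DF=(480511/500000 − 1/50·(0.952500+0.929600+0.916700))/(1+1/50) = 8873/10000 ≈ 0.887300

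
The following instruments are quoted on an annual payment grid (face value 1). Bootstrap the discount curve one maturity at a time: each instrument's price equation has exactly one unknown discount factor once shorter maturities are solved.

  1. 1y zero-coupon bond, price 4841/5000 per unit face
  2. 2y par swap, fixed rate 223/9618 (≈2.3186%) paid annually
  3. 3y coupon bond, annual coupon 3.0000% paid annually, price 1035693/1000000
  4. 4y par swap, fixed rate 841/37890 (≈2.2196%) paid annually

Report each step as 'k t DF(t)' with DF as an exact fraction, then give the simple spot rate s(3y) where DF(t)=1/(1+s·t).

step 1 [1y] zero: DF = P = 4841/5000 ≈ 0.968200
step 2 [2y] swap r/1=223/9618: DF=(1 − 223/9618·(0.968200))/(1+223/9618) = 4777/5000 ≈ 0.955400
step 3 [3y] bond c/1=3/100: DF=(1035693/1000000 − 3/100·(0.968200+0.955400))/(1+3/100) = 1899/2000 ≈ 0.949500
step 4 [4y] swap r/1=841/37890: DF=(1 − 841/37890·(0.968200+0.955400+0.949500))/(1+841/37890) = 9159/10000 ≈ 0.915900

1 1 4841/5000
2 2 4777/5000
3 3 1899/2000
4 4 9159/10000
s(3y) = (1/(1899/2000) − 1)/(3) = 101/5697 ≈ 1.7729%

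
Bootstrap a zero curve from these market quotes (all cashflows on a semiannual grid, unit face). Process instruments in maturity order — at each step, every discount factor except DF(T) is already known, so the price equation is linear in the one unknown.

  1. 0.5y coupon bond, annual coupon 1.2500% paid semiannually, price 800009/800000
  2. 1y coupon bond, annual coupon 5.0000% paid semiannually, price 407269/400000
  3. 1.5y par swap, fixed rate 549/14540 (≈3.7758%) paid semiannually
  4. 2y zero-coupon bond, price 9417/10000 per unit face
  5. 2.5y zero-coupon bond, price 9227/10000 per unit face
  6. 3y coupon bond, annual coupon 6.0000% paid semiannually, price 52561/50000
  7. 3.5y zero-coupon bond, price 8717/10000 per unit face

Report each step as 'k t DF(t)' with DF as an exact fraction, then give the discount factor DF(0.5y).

step 1 [0.5y] bond c/2=1/160: DF=(800009/800000 − 1/160·(0))/(1+1/160) = 4969/5000 ≈ 0.993800
step 2 [1y] bond c/2=1/40: DF=(407269/400000 − 1/40·(0.993800))/(1+1/40) = 9691/10000 ≈ 0.969100
step 3 [1.5y] swap r/2=549/29080: DF=(1 − 549/29080·(0.993800+0.969100))/(1+549/29080) = 9451/10000 ≈ 0.945100
step 4 [2y] zero: DF = P = 9417/10000 ≈ 0.941700
step 5 [2.5y] zero: DF = P = 9227/10000 ≈ 0.922700
step 6 [3y] bond c/2=3/100: DF=(52561/50000 − 3/100·(0.993800+0.969100+0.945100+0.941700+0.922700))/(1+3/100) = 551/625 ≈ 0.881600
step 7 [3.5y] zero: DF = P = 8717/10000 ≈ 0.871700

1 1/2 4969/5000
2 1 9691/10000
3 3/2 9451/10000
4 2 9417/10000
5 5/2 9227/10000
6 3 551/625
7 7/2 8717/10000
DF(0.5y) = 4969/5000 ≈ 0.993800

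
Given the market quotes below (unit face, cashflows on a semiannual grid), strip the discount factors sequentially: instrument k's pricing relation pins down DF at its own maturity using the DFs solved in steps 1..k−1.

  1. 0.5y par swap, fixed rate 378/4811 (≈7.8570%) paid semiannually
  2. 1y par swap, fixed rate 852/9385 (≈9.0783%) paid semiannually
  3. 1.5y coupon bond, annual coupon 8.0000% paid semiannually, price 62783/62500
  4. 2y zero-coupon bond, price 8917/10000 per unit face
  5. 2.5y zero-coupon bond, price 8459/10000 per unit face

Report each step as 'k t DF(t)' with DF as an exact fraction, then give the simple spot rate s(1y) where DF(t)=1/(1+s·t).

1 1/2 4811/5000
2 1 2287/2500
3 3/2 8937/10000
4 2 8917/10000
5 5/2 8459/10000
s(1y) = (1/(2287/2500) − 1)/(1) = 213/2287 ≈ 9.3135%

step 1 [0.5y] swap r/2=189/4811: DF=(1 − 189/4811·(0))/(1+189/4811) = 4811/5000 ≈ 0.962200
step 2 [1y] swap r/2=426/9385: DF=(1 − 426/9385·(0.962200))/(1+426/9385) = 2287/2500 ≈ 0.914800
step 3 [1.5y] bond c/2=1/25: DF=(62783/62500 − 1/25·(0.962200+0.914800))/(1+1/25) = 8937/10000 ≈ 0.893700
step 4 [2y] zero: DF = P = 8917/10000 ≈ 0.891700
step 5 [2.5y] zero: DF = P = 8459/10000 ≈ 0.845900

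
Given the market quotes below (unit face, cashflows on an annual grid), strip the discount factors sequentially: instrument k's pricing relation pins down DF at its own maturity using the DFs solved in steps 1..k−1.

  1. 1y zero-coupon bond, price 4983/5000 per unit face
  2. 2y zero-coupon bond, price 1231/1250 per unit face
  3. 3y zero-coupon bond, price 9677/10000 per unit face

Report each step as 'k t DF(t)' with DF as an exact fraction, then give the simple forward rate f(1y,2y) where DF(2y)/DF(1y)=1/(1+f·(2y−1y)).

step 1 [1y] zero: DF = P = 4983/5000 ≈ 0.996600
step 2 [2y] zero: DF = P = 1231/1250 ≈ 0.984800
step 3 [3y] zero: DF = P = 9677/10000 ≈ 0.967700

1 1 4983/5000
2 2 1231/1250
3 3 9677/10000
f(1y,2y) = ((4983/5000)/(1231/1250) − 1)/(1) = 59/4924 ≈ 1.1982%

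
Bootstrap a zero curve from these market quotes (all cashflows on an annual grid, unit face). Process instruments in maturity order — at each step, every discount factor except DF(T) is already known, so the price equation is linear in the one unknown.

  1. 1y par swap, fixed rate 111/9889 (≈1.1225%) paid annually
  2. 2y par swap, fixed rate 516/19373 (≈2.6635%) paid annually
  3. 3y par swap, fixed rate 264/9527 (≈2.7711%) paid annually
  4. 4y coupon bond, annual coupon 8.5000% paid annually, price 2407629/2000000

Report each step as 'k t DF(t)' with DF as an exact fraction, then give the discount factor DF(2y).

step 1 [1y] swap r/1=111/9889: DF=(1 − 111/9889·(0))/(1+111/9889) = 9889/10000 ≈ 0.988900
step 2 [2y] swap r/1=516/19373: DF=(1 − 516/19373·(0.988900))/(1+516/19373) = 2371/2500 ≈ 0.948400
step 3 [3y] swap r/1=264/9527: DF=(1 − 264/9527·(0.988900+0.948400))/(1+264/9527) = 1151/1250 ≈ 0.920800
step 4 [4y] bond c/1=17/200: DF=(2407629/2000000 − 17/200·(0.988900+0.948400+0.920800))/(1+17/200) = 1107/1250 ≈ 0.885600

1 1 9889/10000
2 2 2371/2500
3 3 1151/1250
4 4 1107/1250
DF(2y) = 2371/2500 ≈ 0.948400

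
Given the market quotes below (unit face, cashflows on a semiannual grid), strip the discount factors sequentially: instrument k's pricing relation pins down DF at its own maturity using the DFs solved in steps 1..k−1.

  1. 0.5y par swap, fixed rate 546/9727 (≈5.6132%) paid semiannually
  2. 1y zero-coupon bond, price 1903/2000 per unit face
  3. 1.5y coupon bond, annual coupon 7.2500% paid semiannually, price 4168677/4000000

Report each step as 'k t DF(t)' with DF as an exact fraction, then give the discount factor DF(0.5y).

1 1/2 9727/10000
2 1 1903/2000
3 3/2 1173/1250
DF(0.5y) = 9727/10000 ≈ 0.972700

step 1 [0.5y] swap r/2=273/9727: DF=(1 − 273/9727·(0))/(1+273/9727) = 9727/10000 ≈ 0.972700
step 2 [1y] zero: DF = P = 1903/2000 ≈ 0.951500
step 3 [1.5y] bond c/2=29/800: DF=(4168677/4000000 − 29/800·(0.972700+0.951500))/(1+29/800) = 1173/1250 ≈ 0.938400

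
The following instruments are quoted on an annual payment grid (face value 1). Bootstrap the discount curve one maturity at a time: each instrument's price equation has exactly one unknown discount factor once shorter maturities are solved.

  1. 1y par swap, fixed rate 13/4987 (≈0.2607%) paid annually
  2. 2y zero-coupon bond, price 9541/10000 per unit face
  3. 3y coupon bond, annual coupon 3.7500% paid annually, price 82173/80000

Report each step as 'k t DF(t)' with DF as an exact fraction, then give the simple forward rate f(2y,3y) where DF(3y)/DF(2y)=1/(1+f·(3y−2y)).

1 1 4987/5000
2 2 9541/10000
3 3 1839/2000
f(2y,3y) = ((9541/10000)/(1839/2000) − 1)/(1) = 346/9195 ≈ 3.7629%

step 1 [1y] swap r/1=13/4987: DF=(1 − 13/4987·(0))/(1+13/4987) = 4987/5000 ≈ 0.997400
step 2 [2y] zero: DF = P = 9541/10000 ≈ 0.954100
step 3 [3y] bond c/1=3/80: DF=(82173/80000 − 3/80·(0.997400+0.954100))/(1+3/80) = 1839/2000 ≈ 0.919500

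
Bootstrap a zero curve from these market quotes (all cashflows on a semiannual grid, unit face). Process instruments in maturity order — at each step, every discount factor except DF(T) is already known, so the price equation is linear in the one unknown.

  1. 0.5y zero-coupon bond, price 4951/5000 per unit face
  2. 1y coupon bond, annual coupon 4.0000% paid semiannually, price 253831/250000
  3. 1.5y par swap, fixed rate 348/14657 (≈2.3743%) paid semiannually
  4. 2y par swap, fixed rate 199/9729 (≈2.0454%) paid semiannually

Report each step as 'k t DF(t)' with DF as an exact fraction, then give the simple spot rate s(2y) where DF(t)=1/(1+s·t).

1 1/2 4951/5000
2 1 122/125
3 3/2 2413/2500
4 2 4801/5000
s(2y) = (1/(4801/5000) − 1)/(2) = 199/9602 ≈ 2.0725%

step 1 [0.5y] zero: DF = P = 4951/5000 ≈ 0.990200
step 2 [1y] bond c/2=1/50: DF=(253831/250000 − 1/50·(0.990200))/(1+1/50) = 122/125 ≈ 0.976000
step 3 [1.5y] swap r/2=174/14657: DF=(1 − 174/14657·(0.990200+0.976000))/(1+174/14657) = 2413/2500 ≈ 0.965200
step 4 [2y] swap r/2=199/19458: DF=(1 − 199/19458·(0.990200+0.976000+0.965200))/(1+199/19458) = 4801/5000 ≈ 0.960200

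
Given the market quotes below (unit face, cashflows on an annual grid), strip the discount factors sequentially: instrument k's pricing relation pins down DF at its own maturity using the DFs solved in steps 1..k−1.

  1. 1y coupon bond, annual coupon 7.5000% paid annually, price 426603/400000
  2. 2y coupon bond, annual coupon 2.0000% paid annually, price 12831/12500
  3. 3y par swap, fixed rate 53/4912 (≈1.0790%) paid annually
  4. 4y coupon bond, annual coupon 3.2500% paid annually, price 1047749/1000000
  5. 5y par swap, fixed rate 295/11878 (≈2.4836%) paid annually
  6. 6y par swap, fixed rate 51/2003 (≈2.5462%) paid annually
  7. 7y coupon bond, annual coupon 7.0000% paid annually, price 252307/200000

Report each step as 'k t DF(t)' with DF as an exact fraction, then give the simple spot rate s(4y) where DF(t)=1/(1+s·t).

step 1 [1y] bond c/1=3/40: DF=(426603/400000 − 3/40·(0))/(1+3/40) = 9921/10000 ≈ 0.992100
step 2 [2y] bond c/1=1/50: DF=(12831/12500 − 1/50·(0.992100))/(1+1/50) = 9869/10000 ≈ 0.986900
step 3 [3y] swap r/1=53/4912: DF=(1 − 53/4912·(0.992100+0.986900))/(1+53/4912) = 4841/5000 ≈ 0.968200
step 4 [4y] bond c/1=13/400: DF=(1047749/1000000 − 13/400·(0.992100+0.986900+0.968200))/(1+13/400) = 461/500 ≈ 0.922000
step 5 [5y] swap r/1=295/11878: DF=(1 − 295/11878·(0.992100+0.986900+0.968200+0.922000))/(1+295/11878) = 441/500 ≈ 0.882000
step 6 [6y] swap r/1=51/2003: DF=(1 − 51/2003·(0.992100+0.986900+0.968200+0.922000+0.882000))/(1+51/2003) = 2143/2500 ≈ 0.857200
step 7 [7y] bond c/1=7/100: DF=(252307/200000 − 7/100·(0.992100+0.986900+0.968200+0.922000+0.882000+0.857200))/(1+7/100) = 8121/10000 ≈ 0.812100

1 1 9921/10000
2 2 9869/10000
3 3 4841/5000
4 4 461/500
5 5 441/500
6 6 2143/2500
7 7 8121/10000
s(4y) = (1/(461/500) − 1)/(4) = 39/1844 ≈ 2.1150%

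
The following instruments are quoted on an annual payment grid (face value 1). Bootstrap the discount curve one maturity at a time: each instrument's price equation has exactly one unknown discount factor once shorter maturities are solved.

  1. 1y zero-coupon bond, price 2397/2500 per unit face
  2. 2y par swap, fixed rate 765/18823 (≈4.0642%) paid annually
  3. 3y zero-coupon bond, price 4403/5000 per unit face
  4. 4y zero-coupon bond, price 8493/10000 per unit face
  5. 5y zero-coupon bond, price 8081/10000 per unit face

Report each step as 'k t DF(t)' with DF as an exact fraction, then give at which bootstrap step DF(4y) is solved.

1 1 2397/2500
2 2 1847/2000
3 3 4403/5000
4 4 8493/10000
5 5 8081/10000
DF(4y) is solved at step 4

step 1 [1y] zero: DF = P = 2397/2500 ≈ 0.958800
step 2 [2y] swap r/1=765/18823: DF=(1 − 765/18823·(0.958800))/(1+765/18823) = 1847/2000 ≈ 0.923500
step 3 [3y] zero: DF = P = 4403/5000 ≈ 0.880600
step 4 [4y] zero: DF = P = 8493/10000 ≈ 0.849300
step 5 [5y] zero: DF = P = 8081/10000 ≈ 0.808100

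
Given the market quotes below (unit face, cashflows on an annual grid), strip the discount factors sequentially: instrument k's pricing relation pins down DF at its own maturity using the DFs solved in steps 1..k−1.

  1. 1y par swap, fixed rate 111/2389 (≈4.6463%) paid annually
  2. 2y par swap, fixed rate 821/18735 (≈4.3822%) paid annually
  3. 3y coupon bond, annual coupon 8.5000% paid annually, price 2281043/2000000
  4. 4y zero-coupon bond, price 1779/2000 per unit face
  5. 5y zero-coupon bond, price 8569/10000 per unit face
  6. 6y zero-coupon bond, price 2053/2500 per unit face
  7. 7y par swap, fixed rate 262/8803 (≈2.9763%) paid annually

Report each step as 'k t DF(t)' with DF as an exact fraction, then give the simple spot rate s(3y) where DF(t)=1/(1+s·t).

step 1 [1y] swap r/1=111/2389: DF=(1 − 111/2389·(0))/(1+111/2389) = 2389/2500 ≈ 0.955600
step 2 [2y] swap r/1=821/18735: DF=(1 − 821/18735·(0.955600))/(1+821/18735) = 9179/10000 ≈ 0.917900
step 3 [3y] bond c/1=17/200: DF=(2281043/2000000 − 17/200·(0.955600+0.917900))/(1+17/200) = 2261/2500 ≈ 0.904400
step 4 [4y] zero: DF = P = 1779/2000 ≈ 0.889500
step 5 [5y] zero: DF = P = 8569/10000 ≈ 0.856900
step 6 [6y] zero: DF = P = 2053/2500 ≈ 0.821200
step 7 [7y] swap r/1=262/8803: DF=(1 − 262/8803·(0.955600+0.917900+0.904400+0.889500+0.856900+0.821200))/(1+262/8803) = 4083/5000 ≈ 0.816600

1 1 2389/2500
2 2 9179/10000
3 3 2261/2500
4 4 1779/2000
5 5 8569/10000
6 6 2053/2500
7 7 4083/5000
s(3y) = (1/(2261/2500) − 1)/(3) = 239/6783 ≈ 3.5235%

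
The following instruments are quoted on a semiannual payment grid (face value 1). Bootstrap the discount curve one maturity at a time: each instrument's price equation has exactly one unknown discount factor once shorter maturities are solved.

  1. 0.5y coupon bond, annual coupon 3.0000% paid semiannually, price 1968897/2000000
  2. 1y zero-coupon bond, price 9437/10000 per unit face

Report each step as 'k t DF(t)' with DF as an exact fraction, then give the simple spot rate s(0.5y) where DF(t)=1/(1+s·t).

step 1 [0.5y] bond c/2=3/200: DF=(1968897/2000000 − 3/200·(0))/(1+3/200) = 9699/10000 ≈ 0.969900
step 2 [1y] zero: DF = P = 9437/10000 ≈ 0.943700

1 1/2 9699/10000
2 1 9437/10000
s(0.5y) = (1/(9699/10000) − 1)/(1/2) = 602/9699 ≈ 6.2068%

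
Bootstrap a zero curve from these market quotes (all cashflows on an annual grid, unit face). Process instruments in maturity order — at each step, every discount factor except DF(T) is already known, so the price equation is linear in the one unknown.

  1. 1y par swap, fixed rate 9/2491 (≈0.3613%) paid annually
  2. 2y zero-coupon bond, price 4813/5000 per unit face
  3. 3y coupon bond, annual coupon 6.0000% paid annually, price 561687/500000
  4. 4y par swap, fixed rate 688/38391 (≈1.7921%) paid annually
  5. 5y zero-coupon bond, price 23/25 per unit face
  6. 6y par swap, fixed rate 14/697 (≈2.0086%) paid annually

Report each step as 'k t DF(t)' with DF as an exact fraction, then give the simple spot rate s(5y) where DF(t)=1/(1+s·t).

1 1 2491/2500
2 2 4813/5000
3 3 9489/10000
4 4 582/625
5 5 23/25
6 6 4433/5000
s(5y) = (1/(23/25) − 1)/(5) = 2/115 ≈ 1.7391%

step 1 [1y] swap r/1=9/2491: DF=(1 − 9/2491·(0))/(1+9/2491) = 2491/2500 ≈ 0.996400
step 2 [2y] zero: DF = P = 4813/5000 ≈ 0.962600
step 3 [3y] bond c/1=3/50: DF=(561687/500000 − 3/50·(0.996400+0.962600))/(1+3/50) = 9489/10000 ≈ 0.948900
step 4 [4y] swap r/1=688/38391: DF=(1 − 688/38391·(0.996400+0.962600+0.948900))/(1+688/38391) = 582/625 ≈ 0.931200
step 5 [5y] zero: DF = P = 23/25 ≈ 0.920000
step 6 [6y] swap r/1=14/697: DF=(1 − 14/697·(0.996400+0.962600+0.948900+0.931200+0.920000))/(1+14/697) = 4433/5000 ≈ 0.886600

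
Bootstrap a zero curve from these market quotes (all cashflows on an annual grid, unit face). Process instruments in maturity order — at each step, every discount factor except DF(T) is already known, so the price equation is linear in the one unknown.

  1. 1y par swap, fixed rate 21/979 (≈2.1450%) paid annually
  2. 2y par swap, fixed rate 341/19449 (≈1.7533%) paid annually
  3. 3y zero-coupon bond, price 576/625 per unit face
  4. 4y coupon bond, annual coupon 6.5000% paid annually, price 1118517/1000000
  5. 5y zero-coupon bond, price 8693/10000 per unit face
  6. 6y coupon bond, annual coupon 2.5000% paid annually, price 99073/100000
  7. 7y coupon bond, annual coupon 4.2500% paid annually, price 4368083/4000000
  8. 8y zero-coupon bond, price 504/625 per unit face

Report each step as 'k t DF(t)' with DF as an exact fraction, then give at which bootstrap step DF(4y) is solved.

step 1 [1y] swap r/1=21/979: DF=(1 − 21/979·(0))/(1+21/979) = 979/1000 ≈ 0.979000
step 2 [2y] swap r/1=341/19449: DF=(1 − 341/19449·(0.979000))/(1+341/19449) = 9659/10000 ≈ 0.965900
step 3 [3y] zero: DF = P = 576/625 ≈ 0.921600
step 4 [4y] bond c/1=13/200: DF=(1118517/1000000 − 13/200·(0.979000+0.965900+0.921600))/(1+13/200) = 8753/10000 ≈ 0.875300
step 5 [5y] zero: DF = P = 8693/10000 ≈ 0.869300
step 6 [6y] bond c/1=1/40: DF=(99073/100000 − 1/40·(0.979000+0.965900+0.921600+0.875300+0.869300))/(1+1/40) = 8541/10000 ≈ 0.854100
step 7 [7y] bond c/1=17/400: DF=(4368083/4000000 − 17/400·(0.979000+0.965900+0.921600+0.875300+0.869300+0.854100))/(1+17/400) = 8247/10000 ≈ 0.824700
step 8 [8y] zero: DF = P = 504/625 ≈ 0.806400

1 1 979/1000
2 2 9659/10000
3 3 576/625
4 4 8753/10000
5 5 8693/10000
6 6 8541/10000
7 7 8247/10000
8 8 504/625
DF(4y) is solved at step 4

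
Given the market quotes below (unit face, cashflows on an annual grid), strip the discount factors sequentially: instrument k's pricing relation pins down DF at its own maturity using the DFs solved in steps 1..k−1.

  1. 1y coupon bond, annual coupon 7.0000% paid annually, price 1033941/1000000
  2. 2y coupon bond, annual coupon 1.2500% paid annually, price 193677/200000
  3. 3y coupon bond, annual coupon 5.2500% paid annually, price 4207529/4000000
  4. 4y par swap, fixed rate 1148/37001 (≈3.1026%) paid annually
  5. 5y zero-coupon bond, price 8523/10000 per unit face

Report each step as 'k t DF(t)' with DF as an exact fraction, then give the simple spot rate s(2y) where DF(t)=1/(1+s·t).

step 1 [1y] bond c/1=7/100: DF=(1033941/1000000 − 7/100·(0))/(1+7/100) = 9663/10000 ≈ 0.966300
step 2 [2y] bond c/1=1/80: DF=(193677/200000 − 1/80·(0.966300))/(1+1/80) = 1889/2000 ≈ 0.944500
step 3 [3y] bond c/1=21/400: DF=(4207529/4000000 − 21/400·(0.966300+0.944500))/(1+21/400) = 9041/10000 ≈ 0.904100
step 4 [4y] swap r/1=1148/37001: DF=(1 − 1148/37001·(0.966300+0.944500+0.904100))/(1+1148/37001) = 2213/2500 ≈ 0.885200
step 5 [5y] zero: DF = P = 8523/10000 ≈ 0.852300

1 1 9663/10000
2 2 1889/2000
3 3 9041/10000
4 4 2213/2500
5 5 8523/10000
s(2y) = (1/(1889/2000) − 1)/(2) = 111/3778 ≈ 2.9381%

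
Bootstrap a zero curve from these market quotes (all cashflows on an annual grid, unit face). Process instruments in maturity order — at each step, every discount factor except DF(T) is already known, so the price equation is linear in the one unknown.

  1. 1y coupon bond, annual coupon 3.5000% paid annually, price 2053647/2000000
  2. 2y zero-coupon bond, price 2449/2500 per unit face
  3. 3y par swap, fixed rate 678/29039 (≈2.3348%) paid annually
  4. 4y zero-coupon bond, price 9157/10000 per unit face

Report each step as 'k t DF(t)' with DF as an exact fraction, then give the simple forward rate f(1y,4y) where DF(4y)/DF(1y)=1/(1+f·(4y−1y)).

step 1 [1y] bond c/1=7/200: DF=(2053647/2000000 − 7/200·(0))/(1+7/200) = 9921/10000 ≈ 0.992100
step 2 [2y] zero: DF = P = 2449/2500 ≈ 0.979600
step 3 [3y] swap r/1=678/29039: DF=(1 − 678/29039·(0.992100+0.979600))/(1+678/29039) = 4661/5000 ≈ 0.932200
step 4 [4y] zero: DF = P = 9157/10000 ≈ 0.915700

1 1 9921/10000
2 2 2449/2500
3 3 4661/5000
4 4 9157/10000
f(1y,4y) = ((9921/10000)/(9157/10000) − 1)/(3) = 764/27471 ≈ 2.7811%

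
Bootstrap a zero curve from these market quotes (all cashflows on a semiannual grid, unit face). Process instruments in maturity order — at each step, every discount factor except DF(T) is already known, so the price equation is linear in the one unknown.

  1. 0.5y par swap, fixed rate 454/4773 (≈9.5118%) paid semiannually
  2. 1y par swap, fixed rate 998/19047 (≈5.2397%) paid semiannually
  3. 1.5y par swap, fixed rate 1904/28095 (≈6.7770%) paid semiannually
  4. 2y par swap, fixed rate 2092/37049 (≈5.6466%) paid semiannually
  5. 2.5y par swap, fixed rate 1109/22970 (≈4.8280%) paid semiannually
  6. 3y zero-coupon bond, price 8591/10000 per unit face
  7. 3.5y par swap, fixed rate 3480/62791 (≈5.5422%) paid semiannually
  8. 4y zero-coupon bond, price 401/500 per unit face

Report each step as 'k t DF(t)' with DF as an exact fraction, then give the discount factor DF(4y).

1 1/2 4773/5000
2 1 9501/10000
3 3/2 1131/1250
4 2 4477/5000
5 5/2 8891/10000
6 3 8591/10000
7 7/2 413/500
8 4 401/500
DF(4y) = 401/500 ≈ 0.802000

step 1 [0.5y] swap r/2=227/4773: DF=(1 − 227/4773·(0))/(1+227/4773) = 4773/5000 ≈ 0.954600
step 2 [1y] swap r/2=499/19047: DF=(1 − 499/19047·(0.954600))/(1+499/19047) = 9501/10000 ≈ 0.950100
step 3 [1.5y] swap r/2=952/28095: DF=(1 − 952/28095·(0.954600+0.950100))/(1+952/28095) = 1131/1250 ≈ 0.904800
step 4 [2y] swap r/2=1046/37049: DF=(1 − 1046/37049·(0.954600+0.950100+0.904800))/(1+1046/37049) = 4477/5000 ≈ 0.895400
step 5 [2.5y] swap r/2=1109/45940: DF=(1 − 1109/45940·(0.954600+0.950100+0.904800+0.895400))/(1+1109/45940) = 8891/10000 ≈ 0.889100
step 6 [3y] zero: DF = P = 8591/10000 ≈ 0.859100
step 7 [3.5y] swap r/2=1740/62791: DF=(1 − 1740/62791·(0.954600+0.950100+0.904800+0.895400+0.889100+0.859100))/(1+1740/62791) = 413/500 ≈ 0.826000
step 8 [4y] zero: DF = P = 401/500 ≈ 0.802000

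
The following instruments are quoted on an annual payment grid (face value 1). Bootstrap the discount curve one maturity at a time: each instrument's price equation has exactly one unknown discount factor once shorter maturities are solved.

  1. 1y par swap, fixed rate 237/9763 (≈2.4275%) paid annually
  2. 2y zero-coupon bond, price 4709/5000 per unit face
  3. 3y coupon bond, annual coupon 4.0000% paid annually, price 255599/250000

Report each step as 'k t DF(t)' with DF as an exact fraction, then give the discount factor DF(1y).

step 1 [1y] swap r/1=237/9763: DF=(1 − 237/9763·(0))/(1+237/9763) = 9763/10000 ≈ 0.976300
step 2 [2y] zero: DF = P = 4709/5000 ≈ 0.941800
step 3 [3y] bond c/1=1/25: DF=(255599/250000 − 1/25·(0.976300+0.941800))/(1+1/25) = 9093/10000 ≈ 0.909300

1 1 9763/10000
2 2 4709/5000
3 3 9093/10000
DF(1y) = 9763/10000 ≈ 0.976300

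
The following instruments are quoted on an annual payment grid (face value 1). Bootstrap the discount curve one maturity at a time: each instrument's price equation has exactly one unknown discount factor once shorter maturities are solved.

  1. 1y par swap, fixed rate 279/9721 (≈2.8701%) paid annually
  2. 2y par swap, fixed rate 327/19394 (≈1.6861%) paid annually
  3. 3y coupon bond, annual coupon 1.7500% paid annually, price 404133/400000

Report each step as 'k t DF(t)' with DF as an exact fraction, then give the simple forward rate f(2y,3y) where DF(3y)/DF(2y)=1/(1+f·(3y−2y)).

1 1 9721/10000
2 2 9673/10000
3 3 2399/2500
f(2y,3y) = ((9673/10000)/(2399/2500) − 1)/(1) = 77/9596 ≈ 0.8024%

step 1 [1y] swap r/1=279/9721: DF=(1 − 279/9721·(0))/(1+279/9721) = 9721/10000 ≈ 0.972100
step 2 [2y] swap r/1=327/19394: DF=(1 − 327/19394·(0.972100))/(1+327/19394) = 9673/10000 ≈ 0.967300
step 3 [3y] bond c/1=7/400: DF=(404133/400000 − 7/400·(0.972100+0.967300))/(1+7/400) = 2399/2500 ≈ 0.959600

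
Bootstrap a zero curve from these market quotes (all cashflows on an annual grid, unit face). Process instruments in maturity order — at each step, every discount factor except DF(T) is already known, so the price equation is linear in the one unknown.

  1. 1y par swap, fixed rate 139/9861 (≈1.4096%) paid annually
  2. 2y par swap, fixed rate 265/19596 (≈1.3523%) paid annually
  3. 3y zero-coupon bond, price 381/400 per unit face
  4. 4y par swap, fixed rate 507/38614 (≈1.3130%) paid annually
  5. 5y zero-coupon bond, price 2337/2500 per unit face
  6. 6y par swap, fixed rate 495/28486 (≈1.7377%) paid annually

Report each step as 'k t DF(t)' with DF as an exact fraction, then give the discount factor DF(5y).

step 1 [1y] swap r/1=139/9861: DF=(1 − 139/9861·(0))/(1+139/9861) = 9861/10000 ≈ 0.986100
step 2 [2y] swap r/1=265/19596: DF=(1 − 265/19596·(0.986100))/(1+265/19596) = 1947/2000 ≈ 0.973500
step 3 [3y] zero: DF = P = 381/400 ≈ 0.952500
step 4 [4y] swap r/1=507/38614: DF=(1 − 507/38614·(0.986100+0.973500+0.952500))/(1+507/38614) = 9493/10000 ≈ 0.949300
step 5 [5y] zero: DF = P = 2337/2500 ≈ 0.934800
step 6 [6y] swap r/1=495/28486: DF=(1 − 495/28486·(0.986100+0.973500+0.952500+0.949300+0.934800))/(1+495/28486) = 901/1000 ≈ 0.901000

1 1 9861/10000
2 2 1947/2000
3 3 381/400
4 4 9493/10000
5 5 2337/2500
6 6 901/1000
DF(5y) = 2337/2500 ≈ 0.934800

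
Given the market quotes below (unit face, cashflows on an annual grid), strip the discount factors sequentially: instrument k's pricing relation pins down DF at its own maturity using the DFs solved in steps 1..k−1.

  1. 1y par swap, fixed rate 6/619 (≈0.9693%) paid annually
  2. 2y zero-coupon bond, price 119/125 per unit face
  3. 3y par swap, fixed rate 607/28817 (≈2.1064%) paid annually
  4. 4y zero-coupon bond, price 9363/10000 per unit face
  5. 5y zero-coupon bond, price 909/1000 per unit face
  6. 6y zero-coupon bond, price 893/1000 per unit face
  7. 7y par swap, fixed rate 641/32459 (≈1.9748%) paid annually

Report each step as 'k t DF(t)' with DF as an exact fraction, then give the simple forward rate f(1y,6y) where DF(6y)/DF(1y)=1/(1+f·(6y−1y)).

step 1 [1y] swap r/1=6/619: DF=(1 − 6/619·(0))/(1+6/619) = 619/625 ≈ 0.990400
step 2 [2y] zero: DF = P = 119/125 ≈ 0.952000
step 3 [3y] swap r/1=607/28817: DF=(1 − 607/28817·(0.990400+0.952000))/(1+607/28817) = 9393/10000 ≈ 0.939300
step 4 [4y] zero: DF = P = 9363/10000 ≈ 0.936300
step 5 [5y] zero: DF = P = 909/1000 ≈ 0.909000
step 6 [6y] zero: DF = P = 893/1000 ≈ 0.893000
step 7 [7y] swap r/1=641/32459: DF=(1 − 641/32459·(0.990400+0.952000+0.939300+0.936300+0.909000+0.893000))/(1+641/32459) = 4359/5000 ≈ 0.871800

1 1 619/625
2 2 119/125
3 3 9393/10000
4 4 9363/10000
5 5 909/1000
6 6 893/1000
7 7 4359/5000
f(1y,6y) = ((619/625)/(893/1000) − 1)/(5) = 487/22325 ≈ 2.1814%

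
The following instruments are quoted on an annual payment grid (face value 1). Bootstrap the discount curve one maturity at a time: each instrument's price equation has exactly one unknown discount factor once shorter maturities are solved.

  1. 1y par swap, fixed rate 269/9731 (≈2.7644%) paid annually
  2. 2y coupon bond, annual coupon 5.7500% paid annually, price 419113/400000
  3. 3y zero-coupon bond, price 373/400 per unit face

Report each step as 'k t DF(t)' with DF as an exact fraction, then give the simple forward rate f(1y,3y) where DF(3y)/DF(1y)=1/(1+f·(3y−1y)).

1 1 9731/10000
2 2 9379/10000
3 3 373/400
f(1y,3y) = ((9731/10000)/(373/400) − 1)/(2) = 203/9325 ≈ 2.1769%

step 1 [1y] swap r/1=269/9731: DF=(1 − 269/9731·(0))/(1+269/9731) = 9731/10000 ≈ 0.973100
step 2 [2y] bond c/1=23/400: DF=(419113/400000 − 23/400·(0.973100))/(1+23/400) = 9379/10000 ≈ 0.937900
step 3 [3y] zero: DF = P = 373/400 ≈ 0.932500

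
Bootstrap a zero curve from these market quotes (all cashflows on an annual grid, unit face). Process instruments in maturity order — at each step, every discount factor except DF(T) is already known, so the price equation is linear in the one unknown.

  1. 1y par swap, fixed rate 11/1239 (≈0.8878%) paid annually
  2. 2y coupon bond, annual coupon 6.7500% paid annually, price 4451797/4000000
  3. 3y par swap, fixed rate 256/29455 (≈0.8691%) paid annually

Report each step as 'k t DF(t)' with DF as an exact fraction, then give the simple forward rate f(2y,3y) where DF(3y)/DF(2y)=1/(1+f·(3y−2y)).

step 1 [1y] swap r/1=11/1239: DF=(1 − 11/1239·(0))/(1+11/1239) = 1239/1250 ≈ 0.991200
step 2 [2y] bond c/1=27/400: DF=(4451797/4000000 − 27/400·(0.991200))/(1+27/400) = 9799/10000 ≈ 0.979900
step 3 [3y] swap r/1=256/29455: DF=(1 − 256/29455·(0.991200+0.979900))/(1+256/29455) = 609/625 ≈ 0.974400

1 1 1239/1250
2 2 9799/10000
3 3 609/625
f(2y,3y) = ((9799/10000)/(609/625) − 1)/(1) = 55/9744 ≈ 0.5644%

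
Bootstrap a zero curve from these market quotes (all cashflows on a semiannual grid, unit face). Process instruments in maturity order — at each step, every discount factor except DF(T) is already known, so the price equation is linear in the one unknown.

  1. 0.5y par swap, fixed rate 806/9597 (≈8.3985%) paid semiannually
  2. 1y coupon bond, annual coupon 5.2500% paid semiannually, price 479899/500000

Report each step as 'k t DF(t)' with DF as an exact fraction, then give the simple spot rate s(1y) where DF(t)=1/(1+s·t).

step 1 [0.5y] swap r/2=403/9597: DF=(1 − 403/9597·(0))/(1+403/9597) = 9597/10000 ≈ 0.959700
step 2 [1y] bond c/2=21/800: DF=(479899/500000 − 21/800·(0.959700))/(1+21/800) = 9107/10000 ≈ 0.910700

1 1/2 9597/10000
2 1 9107/10000
s(1y) = (1/(9107/10000) − 1)/(1) = 893/9107 ≈ 9.8056%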